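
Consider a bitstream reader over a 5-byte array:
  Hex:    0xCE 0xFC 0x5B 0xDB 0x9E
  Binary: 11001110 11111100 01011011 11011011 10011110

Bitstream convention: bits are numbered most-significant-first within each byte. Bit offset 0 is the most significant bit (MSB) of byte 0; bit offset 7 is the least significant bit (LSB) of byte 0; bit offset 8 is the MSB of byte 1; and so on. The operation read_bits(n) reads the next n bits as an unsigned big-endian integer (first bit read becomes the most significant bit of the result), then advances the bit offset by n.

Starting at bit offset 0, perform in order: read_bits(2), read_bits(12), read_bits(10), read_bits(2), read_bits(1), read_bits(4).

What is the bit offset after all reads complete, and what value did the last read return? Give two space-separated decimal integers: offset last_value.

Read 1: bits[0:2] width=2 -> value=3 (bin 11); offset now 2 = byte 0 bit 2; 38 bits remain
Read 2: bits[2:14] width=12 -> value=959 (bin 001110111111); offset now 14 = byte 1 bit 6; 26 bits remain
Read 3: bits[14:24] width=10 -> value=91 (bin 0001011011); offset now 24 = byte 3 bit 0; 16 bits remain
Read 4: bits[24:26] width=2 -> value=3 (bin 11); offset now 26 = byte 3 bit 2; 14 bits remain
Read 5: bits[26:27] width=1 -> value=0 (bin 0); offset now 27 = byte 3 bit 3; 13 bits remain
Read 6: bits[27:31] width=4 -> value=13 (bin 1101); offset now 31 = byte 3 bit 7; 9 bits remain

Answer: 31 13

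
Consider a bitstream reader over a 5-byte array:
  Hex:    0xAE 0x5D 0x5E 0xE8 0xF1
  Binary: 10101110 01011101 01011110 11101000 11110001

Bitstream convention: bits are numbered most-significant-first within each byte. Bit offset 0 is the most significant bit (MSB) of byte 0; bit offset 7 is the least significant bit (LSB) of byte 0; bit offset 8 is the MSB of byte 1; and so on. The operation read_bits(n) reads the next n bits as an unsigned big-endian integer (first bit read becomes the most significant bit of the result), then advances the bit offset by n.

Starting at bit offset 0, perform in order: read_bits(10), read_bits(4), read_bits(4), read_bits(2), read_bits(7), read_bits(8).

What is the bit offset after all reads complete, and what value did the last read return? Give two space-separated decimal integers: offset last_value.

Answer: 35 71

Derivation:
Read 1: bits[0:10] width=10 -> value=697 (bin 1010111001); offset now 10 = byte 1 bit 2; 30 bits remain
Read 2: bits[10:14] width=4 -> value=7 (bin 0111); offset now 14 = byte 1 bit 6; 26 bits remain
Read 3: bits[14:18] width=4 -> value=5 (bin 0101); offset now 18 = byte 2 bit 2; 22 bits remain
Read 4: bits[18:20] width=2 -> value=1 (bin 01); offset now 20 = byte 2 bit 4; 20 bits remain
Read 5: bits[20:27] width=7 -> value=119 (bin 1110111); offset now 27 = byte 3 bit 3; 13 bits remain
Read 6: bits[27:35] width=8 -> value=71 (bin 01000111); offset now 35 = byte 4 bit 3; 5 bits remain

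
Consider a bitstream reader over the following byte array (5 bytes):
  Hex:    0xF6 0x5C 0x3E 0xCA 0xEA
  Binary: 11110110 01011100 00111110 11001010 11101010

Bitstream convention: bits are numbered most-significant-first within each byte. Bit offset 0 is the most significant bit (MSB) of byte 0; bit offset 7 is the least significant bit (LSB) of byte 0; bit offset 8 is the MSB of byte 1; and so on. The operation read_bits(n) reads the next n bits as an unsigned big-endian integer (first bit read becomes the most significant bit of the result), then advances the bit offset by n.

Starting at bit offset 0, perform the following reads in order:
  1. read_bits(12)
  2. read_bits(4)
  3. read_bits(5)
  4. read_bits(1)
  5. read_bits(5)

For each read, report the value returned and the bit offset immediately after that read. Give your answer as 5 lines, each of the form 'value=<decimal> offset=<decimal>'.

Read 1: bits[0:12] width=12 -> value=3941 (bin 111101100101); offset now 12 = byte 1 bit 4; 28 bits remain
Read 2: bits[12:16] width=4 -> value=12 (bin 1100); offset now 16 = byte 2 bit 0; 24 bits remain
Read 3: bits[16:21] width=5 -> value=7 (bin 00111); offset now 21 = byte 2 bit 5; 19 bits remain
Read 4: bits[21:22] width=1 -> value=1 (bin 1); offset now 22 = byte 2 bit 6; 18 bits remain
Read 5: bits[22:27] width=5 -> value=22 (bin 10110); offset now 27 = byte 3 bit 3; 13 bits remain

Answer: value=3941 offset=12
value=12 offset=16
value=7 offset=21
value=1 offset=22
value=22 offset=27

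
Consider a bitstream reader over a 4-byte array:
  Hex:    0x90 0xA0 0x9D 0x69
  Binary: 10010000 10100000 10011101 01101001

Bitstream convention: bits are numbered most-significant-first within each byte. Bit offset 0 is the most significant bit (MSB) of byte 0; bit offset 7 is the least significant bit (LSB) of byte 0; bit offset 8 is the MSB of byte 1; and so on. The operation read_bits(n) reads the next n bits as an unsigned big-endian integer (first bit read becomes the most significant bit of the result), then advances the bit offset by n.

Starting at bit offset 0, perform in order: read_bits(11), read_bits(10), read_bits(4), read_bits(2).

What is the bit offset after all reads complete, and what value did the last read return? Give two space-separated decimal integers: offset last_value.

Read 1: bits[0:11] width=11 -> value=1157 (bin 10010000101); offset now 11 = byte 1 bit 3; 21 bits remain
Read 2: bits[11:21] width=10 -> value=19 (bin 0000010011); offset now 21 = byte 2 bit 5; 11 bits remain
Read 3: bits[21:25] width=4 -> value=10 (bin 1010); offset now 25 = byte 3 bit 1; 7 bits remain
Read 4: bits[25:27] width=2 -> value=3 (bin 11); offset now 27 = byte 3 bit 3; 5 bits remain

Answer: 27 3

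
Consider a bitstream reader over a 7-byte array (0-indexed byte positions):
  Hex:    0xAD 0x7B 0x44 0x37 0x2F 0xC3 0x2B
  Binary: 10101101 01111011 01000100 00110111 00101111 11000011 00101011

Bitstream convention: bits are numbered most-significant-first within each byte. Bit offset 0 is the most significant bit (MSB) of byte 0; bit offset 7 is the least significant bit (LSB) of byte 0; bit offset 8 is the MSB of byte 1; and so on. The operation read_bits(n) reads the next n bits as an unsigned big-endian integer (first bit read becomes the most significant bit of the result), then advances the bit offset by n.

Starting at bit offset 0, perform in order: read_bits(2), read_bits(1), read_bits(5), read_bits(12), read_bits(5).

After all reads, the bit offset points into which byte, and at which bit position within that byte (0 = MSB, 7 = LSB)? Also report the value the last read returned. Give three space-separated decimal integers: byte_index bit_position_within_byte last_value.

Read 1: bits[0:2] width=2 -> value=2 (bin 10); offset now 2 = byte 0 bit 2; 54 bits remain
Read 2: bits[2:3] width=1 -> value=1 (bin 1); offset now 3 = byte 0 bit 3; 53 bits remain
Read 3: bits[3:8] width=5 -> value=13 (bin 01101); offset now 8 = byte 1 bit 0; 48 bits remain
Read 4: bits[8:20] width=12 -> value=1972 (bin 011110110100); offset now 20 = byte 2 bit 4; 36 bits remain
Read 5: bits[20:25] width=5 -> value=8 (bin 01000); offset now 25 = byte 3 bit 1; 31 bits remain

Answer: 3 1 8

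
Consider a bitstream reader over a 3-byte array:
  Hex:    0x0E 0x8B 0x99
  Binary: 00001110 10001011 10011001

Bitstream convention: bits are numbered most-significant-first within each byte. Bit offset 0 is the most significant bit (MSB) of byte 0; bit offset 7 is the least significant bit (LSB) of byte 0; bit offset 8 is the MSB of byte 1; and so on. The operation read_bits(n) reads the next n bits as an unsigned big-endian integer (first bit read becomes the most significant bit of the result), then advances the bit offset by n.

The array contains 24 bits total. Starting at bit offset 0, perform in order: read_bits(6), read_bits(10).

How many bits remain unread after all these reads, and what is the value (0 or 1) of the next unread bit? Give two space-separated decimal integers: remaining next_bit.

Answer: 8 1

Derivation:
Read 1: bits[0:6] width=6 -> value=3 (bin 000011); offset now 6 = byte 0 bit 6; 18 bits remain
Read 2: bits[6:16] width=10 -> value=651 (bin 1010001011); offset now 16 = byte 2 bit 0; 8 bits remain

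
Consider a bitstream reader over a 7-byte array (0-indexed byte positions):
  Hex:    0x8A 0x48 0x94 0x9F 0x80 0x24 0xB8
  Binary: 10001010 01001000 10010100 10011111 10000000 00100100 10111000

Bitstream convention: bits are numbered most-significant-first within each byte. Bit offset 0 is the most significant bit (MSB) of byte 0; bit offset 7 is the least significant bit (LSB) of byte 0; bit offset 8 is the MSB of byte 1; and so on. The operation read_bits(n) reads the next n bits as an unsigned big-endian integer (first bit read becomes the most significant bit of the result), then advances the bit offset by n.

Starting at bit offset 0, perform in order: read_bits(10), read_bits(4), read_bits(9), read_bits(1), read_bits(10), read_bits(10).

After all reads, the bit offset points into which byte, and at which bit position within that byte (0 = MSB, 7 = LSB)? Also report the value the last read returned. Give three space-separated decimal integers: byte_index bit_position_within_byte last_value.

Answer: 5 4 2

Derivation:
Read 1: bits[0:10] width=10 -> value=553 (bin 1000101001); offset now 10 = byte 1 bit 2; 46 bits remain
Read 2: bits[10:14] width=4 -> value=2 (bin 0010); offset now 14 = byte 1 bit 6; 42 bits remain
Read 3: bits[14:23] width=9 -> value=74 (bin 001001010); offset now 23 = byte 2 bit 7; 33 bits remain
Read 4: bits[23:24] width=1 -> value=0 (bin 0); offset now 24 = byte 3 bit 0; 32 bits remain
Read 5: bits[24:34] width=10 -> value=638 (bin 1001111110); offset now 34 = byte 4 bit 2; 22 bits remain
Read 6: bits[34:44] width=10 -> value=2 (bin 0000000010); offset now 44 = byte 5 bit 4; 12 bits remain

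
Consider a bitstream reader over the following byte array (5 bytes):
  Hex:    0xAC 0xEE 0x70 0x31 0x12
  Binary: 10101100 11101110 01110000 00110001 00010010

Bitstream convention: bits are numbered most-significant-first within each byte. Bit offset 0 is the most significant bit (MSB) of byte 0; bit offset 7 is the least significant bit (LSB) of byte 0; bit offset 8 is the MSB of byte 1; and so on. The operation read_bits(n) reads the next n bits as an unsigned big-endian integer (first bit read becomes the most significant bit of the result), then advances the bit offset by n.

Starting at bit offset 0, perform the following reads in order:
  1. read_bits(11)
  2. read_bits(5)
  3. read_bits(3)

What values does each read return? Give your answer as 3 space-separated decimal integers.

Read 1: bits[0:11] width=11 -> value=1383 (bin 10101100111); offset now 11 = byte 1 bit 3; 29 bits remain
Read 2: bits[11:16] width=5 -> value=14 (bin 01110); offset now 16 = byte 2 bit 0; 24 bits remain
Read 3: bits[16:19] width=3 -> value=3 (bin 011); offset now 19 = byte 2 bit 3; 21 bits remain

Answer: 1383 14 3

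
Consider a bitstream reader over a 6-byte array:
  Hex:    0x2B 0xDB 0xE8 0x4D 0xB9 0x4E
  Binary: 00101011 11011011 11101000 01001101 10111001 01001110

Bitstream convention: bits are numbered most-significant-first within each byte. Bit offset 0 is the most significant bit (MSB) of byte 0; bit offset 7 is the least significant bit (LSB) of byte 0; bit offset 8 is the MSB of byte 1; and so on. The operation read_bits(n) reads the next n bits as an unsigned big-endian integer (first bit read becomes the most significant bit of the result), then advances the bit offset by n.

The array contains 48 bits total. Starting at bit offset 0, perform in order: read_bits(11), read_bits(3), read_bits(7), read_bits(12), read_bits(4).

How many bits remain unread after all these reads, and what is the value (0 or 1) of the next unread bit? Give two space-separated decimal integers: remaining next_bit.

Answer: 11 0

Derivation:
Read 1: bits[0:11] width=11 -> value=350 (bin 00101011110); offset now 11 = byte 1 bit 3; 37 bits remain
Read 2: bits[11:14] width=3 -> value=6 (bin 110); offset now 14 = byte 1 bit 6; 34 bits remain
Read 3: bits[14:21] width=7 -> value=125 (bin 1111101); offset now 21 = byte 2 bit 5; 27 bits remain
Read 4: bits[21:33] width=12 -> value=155 (bin 000010011011); offset now 33 = byte 4 bit 1; 15 bits remain
Read 5: bits[33:37] width=4 -> value=7 (bin 0111); offset now 37 = byte 4 bit 5; 11 bits remain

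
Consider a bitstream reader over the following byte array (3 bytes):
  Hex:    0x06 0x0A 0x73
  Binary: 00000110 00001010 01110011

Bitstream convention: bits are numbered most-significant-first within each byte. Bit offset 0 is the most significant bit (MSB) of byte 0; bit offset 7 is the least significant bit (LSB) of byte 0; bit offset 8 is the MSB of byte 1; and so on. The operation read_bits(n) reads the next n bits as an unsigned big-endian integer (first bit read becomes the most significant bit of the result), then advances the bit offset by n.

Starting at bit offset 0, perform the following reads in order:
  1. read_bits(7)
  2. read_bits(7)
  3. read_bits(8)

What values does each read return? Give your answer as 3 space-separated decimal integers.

Read 1: bits[0:7] width=7 -> value=3 (bin 0000011); offset now 7 = byte 0 bit 7; 17 bits remain
Read 2: bits[7:14] width=7 -> value=2 (bin 0000010); offset now 14 = byte 1 bit 6; 10 bits remain
Read 3: bits[14:22] width=8 -> value=156 (bin 10011100); offset now 22 = byte 2 bit 6; 2 bits remain

Answer: 3 2 156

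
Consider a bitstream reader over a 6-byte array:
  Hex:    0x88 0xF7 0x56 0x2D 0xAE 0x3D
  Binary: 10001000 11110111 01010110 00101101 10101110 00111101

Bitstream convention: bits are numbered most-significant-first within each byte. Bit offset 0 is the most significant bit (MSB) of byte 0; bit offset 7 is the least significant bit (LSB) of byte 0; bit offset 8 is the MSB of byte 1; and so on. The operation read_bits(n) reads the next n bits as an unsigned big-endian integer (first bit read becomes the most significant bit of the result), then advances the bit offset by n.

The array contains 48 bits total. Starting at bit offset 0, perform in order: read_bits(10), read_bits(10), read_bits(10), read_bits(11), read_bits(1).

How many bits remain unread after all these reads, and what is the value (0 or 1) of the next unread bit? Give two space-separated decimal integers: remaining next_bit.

Answer: 6 1

Derivation:
Read 1: bits[0:10] width=10 -> value=547 (bin 1000100011); offset now 10 = byte 1 bit 2; 38 bits remain
Read 2: bits[10:20] width=10 -> value=885 (bin 1101110101); offset now 20 = byte 2 bit 4; 28 bits remain
Read 3: bits[20:30] width=10 -> value=395 (bin 0110001011); offset now 30 = byte 3 bit 6; 18 bits remain
Read 4: bits[30:41] width=11 -> value=860 (bin 01101011100); offset now 41 = byte 5 bit 1; 7 bits remain
Read 5: bits[41:42] width=1 -> value=0 (bin 0); offset now 42 = byte 5 bit 2; 6 bits remain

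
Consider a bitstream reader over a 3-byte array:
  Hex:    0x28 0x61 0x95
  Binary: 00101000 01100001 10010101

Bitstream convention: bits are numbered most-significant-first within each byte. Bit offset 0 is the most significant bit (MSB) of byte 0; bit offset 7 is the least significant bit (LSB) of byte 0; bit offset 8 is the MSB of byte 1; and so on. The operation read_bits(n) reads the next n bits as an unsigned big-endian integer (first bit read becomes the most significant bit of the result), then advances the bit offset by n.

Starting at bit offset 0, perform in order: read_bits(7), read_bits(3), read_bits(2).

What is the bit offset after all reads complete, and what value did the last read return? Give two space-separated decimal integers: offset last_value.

Read 1: bits[0:7] width=7 -> value=20 (bin 0010100); offset now 7 = byte 0 bit 7; 17 bits remain
Read 2: bits[7:10] width=3 -> value=1 (bin 001); offset now 10 = byte 1 bit 2; 14 bits remain
Read 3: bits[10:12] width=2 -> value=2 (bin 10); offset now 12 = byte 1 bit 4; 12 bits remain

Answer: 12 2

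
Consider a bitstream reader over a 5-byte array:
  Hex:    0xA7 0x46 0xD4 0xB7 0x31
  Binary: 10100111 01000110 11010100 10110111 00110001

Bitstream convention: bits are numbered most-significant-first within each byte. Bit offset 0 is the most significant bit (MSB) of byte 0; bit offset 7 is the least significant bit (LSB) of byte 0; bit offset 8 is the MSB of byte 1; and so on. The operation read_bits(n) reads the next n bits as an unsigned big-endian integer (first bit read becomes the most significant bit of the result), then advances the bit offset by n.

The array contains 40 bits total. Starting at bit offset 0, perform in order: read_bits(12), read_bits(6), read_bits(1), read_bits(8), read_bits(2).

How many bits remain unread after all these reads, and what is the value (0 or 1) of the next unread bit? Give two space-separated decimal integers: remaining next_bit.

Answer: 11 1

Derivation:
Read 1: bits[0:12] width=12 -> value=2676 (bin 101001110100); offset now 12 = byte 1 bit 4; 28 bits remain
Read 2: bits[12:18] width=6 -> value=27 (bin 011011); offset now 18 = byte 2 bit 2; 22 bits remain
Read 3: bits[18:19] width=1 -> value=0 (bin 0); offset now 19 = byte 2 bit 3; 21 bits remain
Read 4: bits[19:27] width=8 -> value=165 (bin 10100101); offset now 27 = byte 3 bit 3; 13 bits remain
Read 5: bits[27:29] width=2 -> value=2 (bin 10); offset now 29 = byte 3 bit 5; 11 bits remain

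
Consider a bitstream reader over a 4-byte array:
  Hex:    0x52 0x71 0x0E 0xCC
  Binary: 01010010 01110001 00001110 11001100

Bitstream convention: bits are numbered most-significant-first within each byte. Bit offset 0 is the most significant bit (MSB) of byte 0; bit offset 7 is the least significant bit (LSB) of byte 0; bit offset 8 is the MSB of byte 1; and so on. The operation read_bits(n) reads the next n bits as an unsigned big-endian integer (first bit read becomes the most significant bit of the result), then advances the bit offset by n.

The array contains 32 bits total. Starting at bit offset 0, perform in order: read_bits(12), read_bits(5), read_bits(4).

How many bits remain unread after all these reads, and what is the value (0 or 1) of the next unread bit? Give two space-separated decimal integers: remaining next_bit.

Answer: 11 1

Derivation:
Read 1: bits[0:12] width=12 -> value=1319 (bin 010100100111); offset now 12 = byte 1 bit 4; 20 bits remain
Read 2: bits[12:17] width=5 -> value=2 (bin 00010); offset now 17 = byte 2 bit 1; 15 bits remain
Read 3: bits[17:21] width=4 -> value=1 (bin 0001); offset now 21 = byte 2 bit 5; 11 bits remain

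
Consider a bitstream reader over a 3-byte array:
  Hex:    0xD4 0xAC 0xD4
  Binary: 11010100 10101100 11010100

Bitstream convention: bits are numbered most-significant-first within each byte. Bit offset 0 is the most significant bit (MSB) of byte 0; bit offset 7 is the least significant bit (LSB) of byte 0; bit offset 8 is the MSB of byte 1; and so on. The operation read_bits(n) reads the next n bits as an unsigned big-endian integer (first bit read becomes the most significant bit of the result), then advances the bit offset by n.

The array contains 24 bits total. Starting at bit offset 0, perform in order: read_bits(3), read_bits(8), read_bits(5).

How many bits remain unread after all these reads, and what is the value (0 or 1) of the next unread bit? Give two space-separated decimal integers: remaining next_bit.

Read 1: bits[0:3] width=3 -> value=6 (bin 110); offset now 3 = byte 0 bit 3; 21 bits remain
Read 2: bits[3:11] width=8 -> value=165 (bin 10100101); offset now 11 = byte 1 bit 3; 13 bits remain
Read 3: bits[11:16] width=5 -> value=12 (bin 01100); offset now 16 = byte 2 bit 0; 8 bits remain

Answer: 8 1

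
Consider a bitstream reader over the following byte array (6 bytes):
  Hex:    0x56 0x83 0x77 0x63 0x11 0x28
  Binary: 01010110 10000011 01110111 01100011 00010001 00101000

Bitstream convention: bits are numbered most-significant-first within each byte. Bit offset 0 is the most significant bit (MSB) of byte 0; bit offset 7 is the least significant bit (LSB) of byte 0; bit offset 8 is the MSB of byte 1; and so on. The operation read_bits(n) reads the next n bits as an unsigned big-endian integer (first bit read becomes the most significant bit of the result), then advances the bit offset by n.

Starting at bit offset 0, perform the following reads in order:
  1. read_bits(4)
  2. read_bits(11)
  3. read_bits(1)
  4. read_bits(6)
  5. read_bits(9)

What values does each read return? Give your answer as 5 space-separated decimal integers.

Answer: 5 833 1 29 433

Derivation:
Read 1: bits[0:4] width=4 -> value=5 (bin 0101); offset now 4 = byte 0 bit 4; 44 bits remain
Read 2: bits[4:15] width=11 -> value=833 (bin 01101000001); offset now 15 = byte 1 bit 7; 33 bits remain
Read 3: bits[15:16] width=1 -> value=1 (bin 1); offset now 16 = byte 2 bit 0; 32 bits remain
Read 4: bits[16:22] width=6 -> value=29 (bin 011101); offset now 22 = byte 2 bit 6; 26 bits remain
Read 5: bits[22:31] width=9 -> value=433 (bin 110110001); offset now 31 = byte 3 bit 7; 17 bits remain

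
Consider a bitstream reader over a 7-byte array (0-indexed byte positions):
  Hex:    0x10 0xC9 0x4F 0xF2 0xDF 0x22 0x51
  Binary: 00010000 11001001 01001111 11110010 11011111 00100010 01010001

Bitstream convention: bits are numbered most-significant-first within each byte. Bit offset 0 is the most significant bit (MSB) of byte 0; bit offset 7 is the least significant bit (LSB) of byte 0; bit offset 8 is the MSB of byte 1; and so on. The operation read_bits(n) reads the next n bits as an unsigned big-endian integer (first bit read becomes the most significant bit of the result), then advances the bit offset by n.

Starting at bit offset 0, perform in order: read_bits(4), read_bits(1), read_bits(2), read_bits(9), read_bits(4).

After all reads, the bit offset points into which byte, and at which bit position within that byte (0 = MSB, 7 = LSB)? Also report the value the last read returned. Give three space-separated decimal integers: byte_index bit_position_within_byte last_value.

Read 1: bits[0:4] width=4 -> value=1 (bin 0001); offset now 4 = byte 0 bit 4; 52 bits remain
Read 2: bits[4:5] width=1 -> value=0 (bin 0); offset now 5 = byte 0 bit 5; 51 bits remain
Read 3: bits[5:7] width=2 -> value=0 (bin 00); offset now 7 = byte 0 bit 7; 49 bits remain
Read 4: bits[7:16] width=9 -> value=201 (bin 011001001); offset now 16 = byte 2 bit 0; 40 bits remain
Read 5: bits[16:20] width=4 -> value=4 (bin 0100); offset now 20 = byte 2 bit 4; 36 bits remain

Answer: 2 4 4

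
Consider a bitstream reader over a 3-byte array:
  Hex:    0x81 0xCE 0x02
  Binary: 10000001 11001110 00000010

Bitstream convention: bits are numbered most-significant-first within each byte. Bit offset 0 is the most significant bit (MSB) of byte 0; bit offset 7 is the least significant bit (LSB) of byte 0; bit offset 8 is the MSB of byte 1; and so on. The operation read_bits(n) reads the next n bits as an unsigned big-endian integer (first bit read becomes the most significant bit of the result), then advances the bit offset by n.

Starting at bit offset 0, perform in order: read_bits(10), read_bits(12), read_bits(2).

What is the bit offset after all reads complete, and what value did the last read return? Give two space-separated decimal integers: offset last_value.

Answer: 24 2

Derivation:
Read 1: bits[0:10] width=10 -> value=519 (bin 1000000111); offset now 10 = byte 1 bit 2; 14 bits remain
Read 2: bits[10:22] width=12 -> value=896 (bin 001110000000); offset now 22 = byte 2 bit 6; 2 bits remain
Read 3: bits[22:24] width=2 -> value=2 (bin 10); offset now 24 = byte 3 bit 0; 0 bits remain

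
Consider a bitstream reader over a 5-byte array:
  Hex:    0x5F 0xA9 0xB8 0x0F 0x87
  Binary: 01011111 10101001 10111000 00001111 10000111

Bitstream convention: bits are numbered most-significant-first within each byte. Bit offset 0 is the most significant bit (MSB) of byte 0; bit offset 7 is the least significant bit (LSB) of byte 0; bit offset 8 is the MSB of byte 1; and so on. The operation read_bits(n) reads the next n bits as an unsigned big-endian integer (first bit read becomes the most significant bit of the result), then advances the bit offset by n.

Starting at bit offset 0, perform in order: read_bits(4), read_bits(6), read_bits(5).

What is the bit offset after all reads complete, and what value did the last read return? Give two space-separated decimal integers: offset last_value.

Read 1: bits[0:4] width=4 -> value=5 (bin 0101); offset now 4 = byte 0 bit 4; 36 bits remain
Read 2: bits[4:10] width=6 -> value=62 (bin 111110); offset now 10 = byte 1 bit 2; 30 bits remain
Read 3: bits[10:15] width=5 -> value=20 (bin 10100); offset now 15 = byte 1 bit 7; 25 bits remain

Answer: 15 20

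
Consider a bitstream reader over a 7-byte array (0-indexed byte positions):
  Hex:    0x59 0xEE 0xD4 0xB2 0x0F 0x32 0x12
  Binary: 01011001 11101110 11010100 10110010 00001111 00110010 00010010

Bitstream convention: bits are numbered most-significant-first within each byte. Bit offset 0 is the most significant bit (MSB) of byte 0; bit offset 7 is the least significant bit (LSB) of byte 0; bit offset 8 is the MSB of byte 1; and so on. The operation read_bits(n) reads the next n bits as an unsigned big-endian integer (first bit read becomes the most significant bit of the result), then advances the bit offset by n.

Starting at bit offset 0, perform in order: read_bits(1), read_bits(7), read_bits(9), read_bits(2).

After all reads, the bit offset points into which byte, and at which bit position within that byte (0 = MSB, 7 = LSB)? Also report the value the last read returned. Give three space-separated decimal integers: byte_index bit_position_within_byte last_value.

Answer: 2 3 2

Derivation:
Read 1: bits[0:1] width=1 -> value=0 (bin 0); offset now 1 = byte 0 bit 1; 55 bits remain
Read 2: bits[1:8] width=7 -> value=89 (bin 1011001); offset now 8 = byte 1 bit 0; 48 bits remain
Read 3: bits[8:17] width=9 -> value=477 (bin 111011101); offset now 17 = byte 2 bit 1; 39 bits remain
Read 4: bits[17:19] width=2 -> value=2 (bin 10); offset now 19 = byte 2 bit 3; 37 bits remain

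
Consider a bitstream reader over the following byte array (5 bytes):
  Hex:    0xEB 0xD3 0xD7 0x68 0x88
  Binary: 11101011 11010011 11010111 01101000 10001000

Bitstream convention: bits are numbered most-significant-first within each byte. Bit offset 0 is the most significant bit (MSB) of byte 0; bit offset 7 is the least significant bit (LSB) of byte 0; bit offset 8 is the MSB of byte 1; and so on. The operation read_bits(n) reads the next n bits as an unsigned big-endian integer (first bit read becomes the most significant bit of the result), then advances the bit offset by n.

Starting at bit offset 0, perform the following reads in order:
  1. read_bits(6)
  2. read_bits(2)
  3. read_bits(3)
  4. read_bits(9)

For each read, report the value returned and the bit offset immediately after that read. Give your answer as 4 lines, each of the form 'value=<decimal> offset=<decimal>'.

Read 1: bits[0:6] width=6 -> value=58 (bin 111010); offset now 6 = byte 0 bit 6; 34 bits remain
Read 2: bits[6:8] width=2 -> value=3 (bin 11); offset now 8 = byte 1 bit 0; 32 bits remain
Read 3: bits[8:11] width=3 -> value=6 (bin 110); offset now 11 = byte 1 bit 3; 29 bits remain
Read 4: bits[11:20] width=9 -> value=317 (bin 100111101); offset now 20 = byte 2 bit 4; 20 bits remain

Answer: value=58 offset=6
value=3 offset=8
value=6 offset=11
value=317 offset=20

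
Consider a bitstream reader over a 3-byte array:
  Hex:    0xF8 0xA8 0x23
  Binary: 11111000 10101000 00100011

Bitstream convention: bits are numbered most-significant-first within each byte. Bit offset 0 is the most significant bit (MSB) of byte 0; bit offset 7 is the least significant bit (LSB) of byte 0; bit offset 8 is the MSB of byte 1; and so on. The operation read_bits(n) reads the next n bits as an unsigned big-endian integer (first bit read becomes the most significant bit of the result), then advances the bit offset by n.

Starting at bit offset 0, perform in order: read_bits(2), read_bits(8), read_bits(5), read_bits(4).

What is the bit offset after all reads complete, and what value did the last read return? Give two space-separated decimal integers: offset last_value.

Read 1: bits[0:2] width=2 -> value=3 (bin 11); offset now 2 = byte 0 bit 2; 22 bits remain
Read 2: bits[2:10] width=8 -> value=226 (bin 11100010); offset now 10 = byte 1 bit 2; 14 bits remain
Read 3: bits[10:15] width=5 -> value=20 (bin 10100); offset now 15 = byte 1 bit 7; 9 bits remain
Read 4: bits[15:19] width=4 -> value=1 (bin 0001); offset now 19 = byte 2 bit 3; 5 bits remain

Answer: 19 1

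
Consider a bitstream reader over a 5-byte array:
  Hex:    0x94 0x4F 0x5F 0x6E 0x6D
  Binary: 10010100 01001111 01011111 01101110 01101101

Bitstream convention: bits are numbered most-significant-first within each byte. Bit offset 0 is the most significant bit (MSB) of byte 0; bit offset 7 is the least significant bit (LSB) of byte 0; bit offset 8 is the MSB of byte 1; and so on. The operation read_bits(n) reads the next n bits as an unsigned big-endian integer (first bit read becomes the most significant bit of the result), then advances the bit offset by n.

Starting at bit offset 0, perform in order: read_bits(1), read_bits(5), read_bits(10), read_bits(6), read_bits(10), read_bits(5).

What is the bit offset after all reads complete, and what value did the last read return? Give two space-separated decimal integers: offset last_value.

Answer: 37 13

Derivation:
Read 1: bits[0:1] width=1 -> value=1 (bin 1); offset now 1 = byte 0 bit 1; 39 bits remain
Read 2: bits[1:6] width=5 -> value=5 (bin 00101); offset now 6 = byte 0 bit 6; 34 bits remain
Read 3: bits[6:16] width=10 -> value=79 (bin 0001001111); offset now 16 = byte 2 bit 0; 24 bits remain
Read 4: bits[16:22] width=6 -> value=23 (bin 010111); offset now 22 = byte 2 bit 6; 18 bits remain
Read 5: bits[22:32] width=10 -> value=878 (bin 1101101110); offset now 32 = byte 4 bit 0; 8 bits remain
Read 6: bits[32:37] width=5 -> value=13 (bin 01101); offset now 37 = byte 4 bit 5; 3 bits remain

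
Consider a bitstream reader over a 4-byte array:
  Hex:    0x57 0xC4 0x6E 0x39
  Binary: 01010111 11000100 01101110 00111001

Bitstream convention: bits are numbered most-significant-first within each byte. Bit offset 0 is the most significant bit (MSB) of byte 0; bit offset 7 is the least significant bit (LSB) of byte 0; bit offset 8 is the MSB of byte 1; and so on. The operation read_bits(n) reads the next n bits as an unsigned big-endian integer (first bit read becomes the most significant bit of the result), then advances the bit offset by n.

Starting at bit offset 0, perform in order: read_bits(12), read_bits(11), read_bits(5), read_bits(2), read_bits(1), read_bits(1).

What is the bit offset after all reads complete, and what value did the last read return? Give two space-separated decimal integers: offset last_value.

Answer: 32 1

Derivation:
Read 1: bits[0:12] width=12 -> value=1404 (bin 010101111100); offset now 12 = byte 1 bit 4; 20 bits remain
Read 2: bits[12:23] width=11 -> value=567 (bin 01000110111); offset now 23 = byte 2 bit 7; 9 bits remain
Read 3: bits[23:28] width=5 -> value=3 (bin 00011); offset now 28 = byte 3 bit 4; 4 bits remain
Read 4: bits[28:30] width=2 -> value=2 (bin 10); offset now 30 = byte 3 bit 6; 2 bits remain
Read 5: bits[30:31] width=1 -> value=0 (bin 0); offset now 31 = byte 3 bit 7; 1 bits remain
Read 6: bits[31:32] width=1 -> value=1 (bin 1); offset now 32 = byte 4 bit 0; 0 bits remain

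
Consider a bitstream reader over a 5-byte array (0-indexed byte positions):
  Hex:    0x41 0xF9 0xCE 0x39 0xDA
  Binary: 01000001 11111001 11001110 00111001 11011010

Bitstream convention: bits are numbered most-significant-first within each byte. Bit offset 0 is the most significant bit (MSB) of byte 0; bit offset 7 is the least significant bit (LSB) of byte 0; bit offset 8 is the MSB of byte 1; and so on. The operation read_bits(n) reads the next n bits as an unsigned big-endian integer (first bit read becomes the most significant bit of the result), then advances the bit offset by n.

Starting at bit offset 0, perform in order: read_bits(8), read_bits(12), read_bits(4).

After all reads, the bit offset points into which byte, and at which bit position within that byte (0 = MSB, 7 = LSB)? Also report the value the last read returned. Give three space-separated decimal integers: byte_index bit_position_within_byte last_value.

Read 1: bits[0:8] width=8 -> value=65 (bin 01000001); offset now 8 = byte 1 bit 0; 32 bits remain
Read 2: bits[8:20] width=12 -> value=3996 (bin 111110011100); offset now 20 = byte 2 bit 4; 20 bits remain
Read 3: bits[20:24] width=4 -> value=14 (bin 1110); offset now 24 = byte 3 bit 0; 16 bits remain

Answer: 3 0 14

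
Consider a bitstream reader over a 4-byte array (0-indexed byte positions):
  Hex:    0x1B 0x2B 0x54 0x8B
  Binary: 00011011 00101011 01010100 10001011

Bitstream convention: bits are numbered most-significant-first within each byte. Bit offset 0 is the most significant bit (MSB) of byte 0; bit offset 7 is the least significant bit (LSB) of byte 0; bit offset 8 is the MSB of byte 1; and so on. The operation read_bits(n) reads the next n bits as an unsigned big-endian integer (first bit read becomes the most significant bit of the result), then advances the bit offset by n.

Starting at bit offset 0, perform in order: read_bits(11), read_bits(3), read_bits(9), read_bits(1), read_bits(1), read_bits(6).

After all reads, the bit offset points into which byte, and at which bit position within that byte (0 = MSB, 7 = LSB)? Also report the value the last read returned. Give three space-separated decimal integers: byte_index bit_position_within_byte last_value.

Read 1: bits[0:11] width=11 -> value=217 (bin 00011011001); offset now 11 = byte 1 bit 3; 21 bits remain
Read 2: bits[11:14] width=3 -> value=2 (bin 010); offset now 14 = byte 1 bit 6; 18 bits remain
Read 3: bits[14:23] width=9 -> value=426 (bin 110101010); offset now 23 = byte 2 bit 7; 9 bits remain
Read 4: bits[23:24] width=1 -> value=0 (bin 0); offset now 24 = byte 3 bit 0; 8 bits remain
Read 5: bits[24:25] width=1 -> value=1 (bin 1); offset now 25 = byte 3 bit 1; 7 bits remain
Read 6: bits[25:31] width=6 -> value=5 (bin 000101); offset now 31 = byte 3 bit 7; 1 bits remain

Answer: 3 7 5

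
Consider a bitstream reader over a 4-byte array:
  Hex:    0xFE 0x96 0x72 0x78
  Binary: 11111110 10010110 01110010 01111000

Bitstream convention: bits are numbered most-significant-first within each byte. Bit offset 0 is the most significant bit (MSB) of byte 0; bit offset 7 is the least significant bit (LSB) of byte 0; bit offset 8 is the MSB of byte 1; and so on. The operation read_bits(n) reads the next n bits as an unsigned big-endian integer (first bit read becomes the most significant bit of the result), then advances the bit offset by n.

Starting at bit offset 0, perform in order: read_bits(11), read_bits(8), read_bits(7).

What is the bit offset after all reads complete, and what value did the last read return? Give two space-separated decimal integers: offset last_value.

Read 1: bits[0:11] width=11 -> value=2036 (bin 11111110100); offset now 11 = byte 1 bit 3; 21 bits remain
Read 2: bits[11:19] width=8 -> value=179 (bin 10110011); offset now 19 = byte 2 bit 3; 13 bits remain
Read 3: bits[19:26] width=7 -> value=73 (bin 1001001); offset now 26 = byte 3 bit 2; 6 bits remain

Answer: 26 73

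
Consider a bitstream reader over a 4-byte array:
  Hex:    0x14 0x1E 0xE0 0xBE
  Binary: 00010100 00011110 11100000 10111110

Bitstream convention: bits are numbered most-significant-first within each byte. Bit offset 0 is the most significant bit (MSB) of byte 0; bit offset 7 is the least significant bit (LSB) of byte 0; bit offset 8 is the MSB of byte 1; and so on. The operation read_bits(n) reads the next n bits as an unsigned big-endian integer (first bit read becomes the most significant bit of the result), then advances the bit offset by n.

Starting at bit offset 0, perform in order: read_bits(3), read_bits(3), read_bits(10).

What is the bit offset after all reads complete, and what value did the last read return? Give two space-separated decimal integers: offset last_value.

Read 1: bits[0:3] width=3 -> value=0 (bin 000); offset now 3 = byte 0 bit 3; 29 bits remain
Read 2: bits[3:6] width=3 -> value=5 (bin 101); offset now 6 = byte 0 bit 6; 26 bits remain
Read 3: bits[6:16] width=10 -> value=30 (bin 0000011110); offset now 16 = byte 2 bit 0; 16 bits remain

Answer: 16 30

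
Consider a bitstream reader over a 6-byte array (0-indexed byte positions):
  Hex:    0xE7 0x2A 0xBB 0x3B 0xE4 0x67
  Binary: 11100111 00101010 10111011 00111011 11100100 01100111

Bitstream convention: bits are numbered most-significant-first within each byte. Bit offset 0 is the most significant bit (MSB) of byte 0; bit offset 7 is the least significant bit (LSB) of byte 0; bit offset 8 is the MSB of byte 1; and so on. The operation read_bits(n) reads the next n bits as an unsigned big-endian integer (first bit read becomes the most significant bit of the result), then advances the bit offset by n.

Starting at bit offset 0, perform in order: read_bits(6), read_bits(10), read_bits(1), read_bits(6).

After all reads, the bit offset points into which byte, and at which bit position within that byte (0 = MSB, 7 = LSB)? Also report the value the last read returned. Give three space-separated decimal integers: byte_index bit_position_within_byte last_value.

Answer: 2 7 29

Derivation:
Read 1: bits[0:6] width=6 -> value=57 (bin 111001); offset now 6 = byte 0 bit 6; 42 bits remain
Read 2: bits[6:16] width=10 -> value=810 (bin 1100101010); offset now 16 = byte 2 bit 0; 32 bits remain
Read 3: bits[16:17] width=1 -> value=1 (bin 1); offset now 17 = byte 2 bit 1; 31 bits remain
Read 4: bits[17:23] width=6 -> value=29 (bin 011101); offset now 23 = byte 2 bit 7; 25 bits remain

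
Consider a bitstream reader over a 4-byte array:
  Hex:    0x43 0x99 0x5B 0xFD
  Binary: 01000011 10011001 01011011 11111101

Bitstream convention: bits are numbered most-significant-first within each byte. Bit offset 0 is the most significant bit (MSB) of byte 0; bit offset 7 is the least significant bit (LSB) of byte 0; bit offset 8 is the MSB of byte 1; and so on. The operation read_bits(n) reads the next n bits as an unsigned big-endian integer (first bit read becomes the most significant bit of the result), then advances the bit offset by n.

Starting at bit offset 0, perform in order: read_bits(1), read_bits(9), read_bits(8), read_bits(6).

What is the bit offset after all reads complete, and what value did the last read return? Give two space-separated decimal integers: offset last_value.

Answer: 24 27

Derivation:
Read 1: bits[0:1] width=1 -> value=0 (bin 0); offset now 1 = byte 0 bit 1; 31 bits remain
Read 2: bits[1:10] width=9 -> value=270 (bin 100001110); offset now 10 = byte 1 bit 2; 22 bits remain
Read 3: bits[10:18] width=8 -> value=101 (bin 01100101); offset now 18 = byte 2 bit 2; 14 bits remain
Read 4: bits[18:24] width=6 -> value=27 (bin 011011); offset now 24 = byte 3 bit 0; 8 bits remain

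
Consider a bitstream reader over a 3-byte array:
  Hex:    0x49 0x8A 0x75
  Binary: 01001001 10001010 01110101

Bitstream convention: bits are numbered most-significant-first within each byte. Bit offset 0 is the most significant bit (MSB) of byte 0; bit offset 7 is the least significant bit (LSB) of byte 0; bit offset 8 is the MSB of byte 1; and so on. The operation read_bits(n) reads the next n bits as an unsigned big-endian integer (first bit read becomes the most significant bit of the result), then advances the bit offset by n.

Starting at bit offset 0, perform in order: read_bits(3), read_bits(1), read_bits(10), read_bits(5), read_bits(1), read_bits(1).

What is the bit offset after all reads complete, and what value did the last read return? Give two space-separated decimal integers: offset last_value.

Read 1: bits[0:3] width=3 -> value=2 (bin 010); offset now 3 = byte 0 bit 3; 21 bits remain
Read 2: bits[3:4] width=1 -> value=0 (bin 0); offset now 4 = byte 0 bit 4; 20 bits remain
Read 3: bits[4:14] width=10 -> value=610 (bin 1001100010); offset now 14 = byte 1 bit 6; 10 bits remain
Read 4: bits[14:19] width=5 -> value=19 (bin 10011); offset now 19 = byte 2 bit 3; 5 bits remain
Read 5: bits[19:20] width=1 -> value=1 (bin 1); offset now 20 = byte 2 bit 4; 4 bits remain
Read 6: bits[20:21] width=1 -> value=0 (bin 0); offset now 21 = byte 2 bit 5; 3 bits remain

Answer: 21 0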